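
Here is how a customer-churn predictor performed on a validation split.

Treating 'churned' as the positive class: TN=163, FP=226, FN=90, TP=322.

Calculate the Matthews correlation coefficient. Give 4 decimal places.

MCC = (TP·TN − FP·FN) / √((TP+FP)(TP+FN)(TN+FP)(TN+FN))
Numerator = 322·163 − 226·90 = 32146
Denominator = √(548·412·389·253) = √22220196592 = 149064.4042
MCC = 32146 / 149064.4042 = 0.2157

0.2157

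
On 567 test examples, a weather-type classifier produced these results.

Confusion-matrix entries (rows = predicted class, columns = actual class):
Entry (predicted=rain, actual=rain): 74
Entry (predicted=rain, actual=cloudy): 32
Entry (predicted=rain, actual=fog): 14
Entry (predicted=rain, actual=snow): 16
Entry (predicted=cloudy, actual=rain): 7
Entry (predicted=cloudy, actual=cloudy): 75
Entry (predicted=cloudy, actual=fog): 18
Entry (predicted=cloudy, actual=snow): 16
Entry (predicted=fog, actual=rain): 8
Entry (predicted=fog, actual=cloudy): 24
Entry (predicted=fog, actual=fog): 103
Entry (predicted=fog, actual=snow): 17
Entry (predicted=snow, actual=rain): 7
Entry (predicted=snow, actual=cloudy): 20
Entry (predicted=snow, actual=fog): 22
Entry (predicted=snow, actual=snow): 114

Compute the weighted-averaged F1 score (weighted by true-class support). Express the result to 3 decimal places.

0.643

Per-class F1 score (2·TP/(2·TP+FP+FN)):
  rain: TP=74, FP=32+14+16=62, FN=7+8+7=22 → 148/232 = 0.6379
  cloudy: TP=75, FP=7+18+16=41, FN=32+24+20=76 → 150/267 = 0.5618
  fog: TP=103, FP=8+24+17=49, FN=14+18+22=54 → 206/309 = 0.6667
  snow: TP=114, FP=7+20+22=49, FN=16+16+17=49 → 228/326 = 0.6994
Weighted-F1 score = Σ (supportᵢ/N)·F1 scoreᵢ with N=567: (96/567)·0.6379 + (151/567)·0.5618 + (157/567)·0.6667 + (163/567)·0.6994 = 0.643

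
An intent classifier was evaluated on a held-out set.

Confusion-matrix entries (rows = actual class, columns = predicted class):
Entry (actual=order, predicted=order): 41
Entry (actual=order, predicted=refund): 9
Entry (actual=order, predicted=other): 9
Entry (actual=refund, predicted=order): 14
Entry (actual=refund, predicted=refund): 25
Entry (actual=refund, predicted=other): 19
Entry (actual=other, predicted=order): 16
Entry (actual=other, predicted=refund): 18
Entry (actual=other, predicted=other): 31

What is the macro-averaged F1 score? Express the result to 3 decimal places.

0.528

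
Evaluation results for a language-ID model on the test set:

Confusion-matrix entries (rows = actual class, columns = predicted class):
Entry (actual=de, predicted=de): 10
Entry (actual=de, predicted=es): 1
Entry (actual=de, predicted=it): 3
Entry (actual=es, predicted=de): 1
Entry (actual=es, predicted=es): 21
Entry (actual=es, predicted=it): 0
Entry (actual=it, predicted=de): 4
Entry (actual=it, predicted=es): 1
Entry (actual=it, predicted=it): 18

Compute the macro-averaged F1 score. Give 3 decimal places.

0.814

Per-class F1 score (2·TP/(2·TP+FP+FN)):
  de: TP=10, FP=1+4=5, FN=1+3=4 → 20/29 = 0.6897
  es: TP=21, FP=1+1=2, FN=1+0=1 → 42/45 = 0.9333
  it: TP=18, FP=3+0=3, FN=4+1=5 → 36/44 = 0.8182
Macro-F1 score = mean = (0.6897 + 0.9333 + 0.8182) / 3 = 0.814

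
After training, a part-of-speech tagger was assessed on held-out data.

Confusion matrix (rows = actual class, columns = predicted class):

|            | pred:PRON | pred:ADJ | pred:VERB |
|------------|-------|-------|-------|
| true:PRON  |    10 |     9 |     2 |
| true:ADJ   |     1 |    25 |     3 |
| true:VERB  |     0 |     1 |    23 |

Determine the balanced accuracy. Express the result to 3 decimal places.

0.766

Balanced accuracy = mean of per-class recall.
  PRON: recall = 10/21 = 0.4762
  ADJ: recall = 25/29 = 0.8621
  VERB: recall = 23/24 = 0.9583
Mean = (0.4762 + 0.8621 + 0.9583) / 3 = 0.766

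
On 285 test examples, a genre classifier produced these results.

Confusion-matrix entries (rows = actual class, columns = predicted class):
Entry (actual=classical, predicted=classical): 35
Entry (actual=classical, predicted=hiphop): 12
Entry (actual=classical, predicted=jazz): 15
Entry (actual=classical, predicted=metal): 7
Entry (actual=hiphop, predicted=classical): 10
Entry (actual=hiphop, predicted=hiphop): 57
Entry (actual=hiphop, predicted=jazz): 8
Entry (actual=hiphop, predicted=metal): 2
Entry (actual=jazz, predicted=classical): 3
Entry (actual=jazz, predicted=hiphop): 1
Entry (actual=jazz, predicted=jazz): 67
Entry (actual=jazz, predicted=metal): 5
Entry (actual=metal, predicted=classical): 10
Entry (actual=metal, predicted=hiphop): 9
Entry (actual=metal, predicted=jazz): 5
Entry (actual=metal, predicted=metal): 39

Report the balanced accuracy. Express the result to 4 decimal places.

Balanced accuracy = mean of per-class recall.
  classical: recall = 35/69 = 0.50725
  hiphop: recall = 57/77 = 0.74026
  jazz: recall = 67/76 = 0.88158
  metal: recall = 39/63 = 0.61905
Mean = (0.50725 + 0.74026 + 0.88158 + 0.61905) / 4 = 0.6870

0.6870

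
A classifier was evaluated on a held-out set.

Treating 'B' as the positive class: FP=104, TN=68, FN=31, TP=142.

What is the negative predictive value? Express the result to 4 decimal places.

NPV = TN/(TN+FN) = 68/(68+31) = 0.6869

0.6869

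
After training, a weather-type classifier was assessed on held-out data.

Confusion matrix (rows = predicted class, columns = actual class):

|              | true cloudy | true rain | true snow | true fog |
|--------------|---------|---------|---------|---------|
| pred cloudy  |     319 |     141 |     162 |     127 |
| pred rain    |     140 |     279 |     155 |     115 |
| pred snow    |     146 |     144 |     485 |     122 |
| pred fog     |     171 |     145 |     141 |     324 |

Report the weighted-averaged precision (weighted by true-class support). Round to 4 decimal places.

0.4534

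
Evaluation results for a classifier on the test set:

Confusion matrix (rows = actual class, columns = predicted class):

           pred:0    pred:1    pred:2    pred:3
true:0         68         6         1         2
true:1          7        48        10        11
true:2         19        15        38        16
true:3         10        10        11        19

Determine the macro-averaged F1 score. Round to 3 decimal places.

0.568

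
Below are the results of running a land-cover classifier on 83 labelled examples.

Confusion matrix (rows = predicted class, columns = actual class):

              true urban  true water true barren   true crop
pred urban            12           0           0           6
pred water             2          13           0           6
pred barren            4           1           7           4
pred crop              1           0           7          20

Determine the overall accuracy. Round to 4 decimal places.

Accuracy = trace / total = (12+13+7+20=52) / 83 = 52/83 = 0.6265

0.6265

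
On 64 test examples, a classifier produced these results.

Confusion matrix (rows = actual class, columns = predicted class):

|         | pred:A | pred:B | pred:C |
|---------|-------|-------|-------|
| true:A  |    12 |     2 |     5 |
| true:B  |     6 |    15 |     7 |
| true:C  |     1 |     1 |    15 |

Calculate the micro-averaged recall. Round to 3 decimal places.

Micro-averaging pools counts across classes: ΣTP=42, ΣFP=22, ΣFN=22.
Micro-recall = TP/(TP+FN) on pooled counts = 0.656 (equals overall accuracy in single-label multiclass).

0.656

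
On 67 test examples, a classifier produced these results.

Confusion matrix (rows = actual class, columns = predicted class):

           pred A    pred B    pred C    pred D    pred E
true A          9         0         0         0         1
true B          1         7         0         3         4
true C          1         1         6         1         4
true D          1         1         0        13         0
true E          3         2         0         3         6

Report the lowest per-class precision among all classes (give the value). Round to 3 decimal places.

0.400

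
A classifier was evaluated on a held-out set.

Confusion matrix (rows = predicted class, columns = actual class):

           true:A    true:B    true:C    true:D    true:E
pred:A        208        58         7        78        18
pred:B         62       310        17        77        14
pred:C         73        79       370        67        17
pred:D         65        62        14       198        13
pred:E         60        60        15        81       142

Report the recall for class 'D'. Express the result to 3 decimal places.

recall = TP/(TP+FN).
D: TP=198, FN=78+77+67+81=303 → 198/501 = 0.3952

0.395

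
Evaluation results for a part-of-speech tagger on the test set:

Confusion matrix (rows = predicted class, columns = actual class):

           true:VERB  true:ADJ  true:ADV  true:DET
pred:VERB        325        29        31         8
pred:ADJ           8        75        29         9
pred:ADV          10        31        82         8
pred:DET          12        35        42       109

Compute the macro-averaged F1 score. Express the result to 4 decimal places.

0.6404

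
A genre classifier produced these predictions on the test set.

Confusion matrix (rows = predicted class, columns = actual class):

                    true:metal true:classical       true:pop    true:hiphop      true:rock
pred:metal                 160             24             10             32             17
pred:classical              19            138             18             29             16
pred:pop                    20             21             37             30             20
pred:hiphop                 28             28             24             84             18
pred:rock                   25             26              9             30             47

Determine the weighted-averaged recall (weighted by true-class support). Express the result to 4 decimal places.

Per-class recall (TP/(TP+FN)):
  metal: TP=160, FN=19+20+28+25=92 → 160/252 = 0.63492
  classical: TP=138, FN=24+21+28+26=99 → 138/237 = 0.58228
  pop: TP=37, FN=10+18+24+9=61 → 37/98 = 0.37755
  hiphop: TP=84, FN=32+29+30+30=121 → 84/205 = 0.40976
  rock: TP=47, FN=17+16+20+18=71 → 47/118 = 0.39831
Weighted-recall = Σ (supportᵢ/N)·recallᵢ with N=910: (252/910)·0.63492 + (237/910)·0.58228 + (98/910)·0.37755 + (205/910)·0.40976 + (118/910)·0.39831 = 0.5121

0.5121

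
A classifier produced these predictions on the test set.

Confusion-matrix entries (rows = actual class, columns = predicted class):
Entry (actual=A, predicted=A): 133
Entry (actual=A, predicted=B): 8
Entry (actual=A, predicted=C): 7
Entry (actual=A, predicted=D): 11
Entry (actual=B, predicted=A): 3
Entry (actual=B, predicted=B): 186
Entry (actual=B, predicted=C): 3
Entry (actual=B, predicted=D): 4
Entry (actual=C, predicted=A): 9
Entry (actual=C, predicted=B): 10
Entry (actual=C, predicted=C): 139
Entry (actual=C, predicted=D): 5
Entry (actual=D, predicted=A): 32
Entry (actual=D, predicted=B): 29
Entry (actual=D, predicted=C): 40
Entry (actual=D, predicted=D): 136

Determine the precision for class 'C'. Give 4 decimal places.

Take TP from the diagonal, FP from the rest of the 'C' prediction marginal, FN from the rest of the 'C' actual marginal.
precision = TP/(TP+FP).
C: TP=139, FP=7+3+40=50 → 139/189 = 0.73545

0.7354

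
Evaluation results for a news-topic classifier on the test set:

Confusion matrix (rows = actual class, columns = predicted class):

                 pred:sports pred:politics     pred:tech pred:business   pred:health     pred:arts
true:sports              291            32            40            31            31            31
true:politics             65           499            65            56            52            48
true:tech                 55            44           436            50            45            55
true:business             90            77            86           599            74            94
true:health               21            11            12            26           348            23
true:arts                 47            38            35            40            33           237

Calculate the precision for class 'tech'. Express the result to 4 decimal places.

Treat 'tech' as positive and all other classes as negative.
precision = TP/(TP+FP).
tech: TP=436, FP=40+65+86+12+35=238 → 436/674 = 0.64688

0.6469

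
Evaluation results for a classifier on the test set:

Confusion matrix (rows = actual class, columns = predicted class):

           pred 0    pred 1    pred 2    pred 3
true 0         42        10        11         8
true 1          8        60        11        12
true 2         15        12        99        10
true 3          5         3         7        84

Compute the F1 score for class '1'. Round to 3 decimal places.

0.682

F1 score = 2·TP/(2·TP+FP+FN).
1: TP=60, FP=10+12+3=25, FN=8+11+12=31 → 120/176 = 0.6818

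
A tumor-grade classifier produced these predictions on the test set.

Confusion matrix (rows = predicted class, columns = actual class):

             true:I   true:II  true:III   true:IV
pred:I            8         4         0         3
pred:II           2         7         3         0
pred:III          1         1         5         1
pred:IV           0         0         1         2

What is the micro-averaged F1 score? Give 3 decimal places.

Micro-averaging pools counts across classes: ΣTP=22, ΣFP=16, ΣFN=16.
Micro-F1 score = 2·TP/(2·TP+FP+FN) on pooled counts = 0.579 (equals overall accuracy in single-label multiclass).

0.579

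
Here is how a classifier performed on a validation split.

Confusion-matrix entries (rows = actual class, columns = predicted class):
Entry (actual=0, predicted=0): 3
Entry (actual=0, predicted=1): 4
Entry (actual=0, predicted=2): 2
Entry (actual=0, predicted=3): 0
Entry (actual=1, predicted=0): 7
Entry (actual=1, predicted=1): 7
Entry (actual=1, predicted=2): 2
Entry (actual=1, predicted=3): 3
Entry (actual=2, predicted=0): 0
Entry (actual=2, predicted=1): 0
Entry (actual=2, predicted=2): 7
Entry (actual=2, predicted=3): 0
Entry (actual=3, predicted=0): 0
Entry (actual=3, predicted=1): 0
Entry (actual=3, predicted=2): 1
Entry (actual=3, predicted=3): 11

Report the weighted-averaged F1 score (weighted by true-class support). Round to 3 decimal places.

0.575

Per-class F1 score (2·TP/(2·TP+FP+FN)):
  0: TP=3, FP=7+0+0=7, FN=4+2+0=6 → 6/19 = 0.3158
  1: TP=7, FP=4+0+0=4, FN=7+2+3=12 → 14/30 = 0.4667
  2: TP=7, FP=2+2+1=5, FN=0+0+0=0 → 14/19 = 0.7368
  3: TP=11, FP=0+3+0=3, FN=0+0+1=1 → 22/26 = 0.8462
Weighted-F1 score = Σ (supportᵢ/N)·F1 scoreᵢ with N=47: (9/47)·0.3158 + (19/47)·0.4667 + (7/47)·0.7368 + (12/47)·0.8462 = 0.575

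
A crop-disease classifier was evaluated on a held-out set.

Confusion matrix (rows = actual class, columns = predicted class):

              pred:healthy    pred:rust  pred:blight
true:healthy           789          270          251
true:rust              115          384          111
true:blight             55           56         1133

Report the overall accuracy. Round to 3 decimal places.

Accuracy = trace / total = (789+384+1133=2306) / 3164 = 2306/3164 = 0.729

0.729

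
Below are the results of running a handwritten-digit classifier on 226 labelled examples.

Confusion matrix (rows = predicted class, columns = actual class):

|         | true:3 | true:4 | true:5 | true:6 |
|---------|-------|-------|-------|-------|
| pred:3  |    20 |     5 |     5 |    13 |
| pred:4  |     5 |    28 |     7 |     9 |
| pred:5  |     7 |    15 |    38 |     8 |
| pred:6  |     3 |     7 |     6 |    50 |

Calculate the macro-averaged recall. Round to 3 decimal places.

Per-class recall (TP/(TP+FN)):
  3: TP=20, FN=5+7+3=15 → 20/35 = 0.5714
  4: TP=28, FN=5+15+7=27 → 28/55 = 0.5091
  5: TP=38, FN=5+7+6=18 → 38/56 = 0.6786
  6: TP=50, FN=13+9+8=30 → 50/80 = 0.6250
Macro-recall = mean = (0.5714 + 0.5091 + 0.6786 + 0.6250) / 4 = 0.596

0.596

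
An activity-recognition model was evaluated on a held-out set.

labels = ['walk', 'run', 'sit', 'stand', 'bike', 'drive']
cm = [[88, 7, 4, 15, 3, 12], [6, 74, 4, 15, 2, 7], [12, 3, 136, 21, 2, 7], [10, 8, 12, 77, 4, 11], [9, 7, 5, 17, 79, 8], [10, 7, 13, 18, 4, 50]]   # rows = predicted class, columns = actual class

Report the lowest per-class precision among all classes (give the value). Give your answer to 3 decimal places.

0.490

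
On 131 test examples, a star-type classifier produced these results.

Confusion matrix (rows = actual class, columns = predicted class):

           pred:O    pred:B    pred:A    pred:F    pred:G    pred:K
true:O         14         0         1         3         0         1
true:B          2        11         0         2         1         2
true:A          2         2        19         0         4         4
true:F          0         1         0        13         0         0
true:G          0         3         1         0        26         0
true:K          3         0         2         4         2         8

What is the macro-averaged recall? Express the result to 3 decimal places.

0.696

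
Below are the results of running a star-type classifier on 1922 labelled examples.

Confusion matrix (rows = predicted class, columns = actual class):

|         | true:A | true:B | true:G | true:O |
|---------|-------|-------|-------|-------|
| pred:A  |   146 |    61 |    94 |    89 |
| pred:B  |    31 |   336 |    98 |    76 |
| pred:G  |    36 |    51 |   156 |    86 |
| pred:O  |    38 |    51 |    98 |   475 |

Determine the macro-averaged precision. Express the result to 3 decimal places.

Per-class precision (TP/(TP+FP)):
  A: TP=146, FP=61+94+89=244 → 146/390 = 0.3744
  B: TP=336, FP=31+98+76=205 → 336/541 = 0.6211
  G: TP=156, FP=36+51+86=173 → 156/329 = 0.4742
  O: TP=475, FP=38+51+98=187 → 475/662 = 0.7175
Macro-precision = mean = (0.3744 + 0.6211 + 0.4742 + 0.7175) / 4 = 0.547

0.547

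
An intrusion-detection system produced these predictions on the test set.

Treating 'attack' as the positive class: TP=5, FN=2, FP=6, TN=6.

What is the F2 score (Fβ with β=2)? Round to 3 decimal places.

Fβ = (1+β²)·TP / ((1+β²)·TP + β²·FN + FP), with β²=4
= 5·5 / (5·5 + 4·2 + 6) = 0.641

0.641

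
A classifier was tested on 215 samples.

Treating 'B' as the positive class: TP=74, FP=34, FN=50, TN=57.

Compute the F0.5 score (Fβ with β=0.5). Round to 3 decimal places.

Fβ = (1+β²)·TP / ((1+β²)·TP + β²·FN + FP), with β²=1/4
= 1.25·74 / (1.25·74 + 0.25·50 + 34) = 0.665

0.665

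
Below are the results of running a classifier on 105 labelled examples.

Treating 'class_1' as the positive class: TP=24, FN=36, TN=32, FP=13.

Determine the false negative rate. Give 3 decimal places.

0.600

FNR = FN/(FN+TP) = 36/(36+24) = 0.600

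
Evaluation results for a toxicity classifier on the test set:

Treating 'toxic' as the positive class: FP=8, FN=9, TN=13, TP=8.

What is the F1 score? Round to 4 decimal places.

0.4848

Precision = TP/(TP+FP) = 8/16 = 0.5000
Recall = TP/(TP+FN) = 8/17 = 0.4706
F1 = 2·TP/(2·TP+FP+FN) = 16/33 = 0.4848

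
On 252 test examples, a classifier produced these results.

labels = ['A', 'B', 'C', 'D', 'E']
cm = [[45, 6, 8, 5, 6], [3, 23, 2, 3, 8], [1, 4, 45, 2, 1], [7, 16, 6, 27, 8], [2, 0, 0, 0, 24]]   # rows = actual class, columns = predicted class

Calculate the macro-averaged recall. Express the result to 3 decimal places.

0.685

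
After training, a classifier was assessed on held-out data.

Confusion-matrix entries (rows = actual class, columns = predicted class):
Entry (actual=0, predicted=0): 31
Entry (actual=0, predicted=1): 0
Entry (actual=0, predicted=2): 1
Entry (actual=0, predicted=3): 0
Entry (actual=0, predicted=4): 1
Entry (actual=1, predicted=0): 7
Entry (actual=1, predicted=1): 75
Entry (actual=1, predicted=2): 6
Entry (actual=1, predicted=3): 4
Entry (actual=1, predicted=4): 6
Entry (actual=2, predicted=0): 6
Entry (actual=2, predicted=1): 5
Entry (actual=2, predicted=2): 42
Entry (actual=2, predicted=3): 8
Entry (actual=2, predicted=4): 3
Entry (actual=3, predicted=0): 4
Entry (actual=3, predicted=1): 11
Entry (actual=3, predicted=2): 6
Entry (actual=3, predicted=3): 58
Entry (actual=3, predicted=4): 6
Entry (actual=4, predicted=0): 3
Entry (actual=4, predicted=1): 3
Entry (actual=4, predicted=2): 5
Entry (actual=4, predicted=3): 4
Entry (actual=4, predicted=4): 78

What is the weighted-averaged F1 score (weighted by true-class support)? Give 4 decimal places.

0.7610

Per-class F1 score (2·TP/(2·TP+FP+FN)):
  0: TP=31, FP=7+6+4+3=20, FN=0+1+0+1=2 → 62/84 = 0.73810
  1: TP=75, FP=0+5+11+3=19, FN=7+6+4+6=23 → 150/192 = 0.78125
  2: TP=42, FP=1+6+6+5=18, FN=6+5+8+3=22 → 84/124 = 0.67742
  3: TP=58, FP=0+4+8+4=16, FN=4+11+6+6=27 → 116/159 = 0.72956
  4: TP=78, FP=1+6+3+6=16, FN=3+3+5+4=15 → 156/187 = 0.83422
Weighted-F1 score = Σ (supportᵢ/N)·F1 scoreᵢ with N=373: (33/373)·0.73810 + (98/373)·0.78125 + (64/373)·0.67742 + (85/373)·0.72956 + (93/373)·0.83422 = 0.7610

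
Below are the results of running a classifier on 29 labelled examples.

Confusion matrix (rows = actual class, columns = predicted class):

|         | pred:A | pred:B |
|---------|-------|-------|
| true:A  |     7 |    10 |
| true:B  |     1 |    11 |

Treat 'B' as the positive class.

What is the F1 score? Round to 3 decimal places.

Precision = TP/(TP+FP) = 11/21 = 0.5238
Recall = TP/(TP+FN) = 11/12 = 0.9167
F1 = 2·TP/(2·TP+FP+FN) = 22/33 = 0.667

0.667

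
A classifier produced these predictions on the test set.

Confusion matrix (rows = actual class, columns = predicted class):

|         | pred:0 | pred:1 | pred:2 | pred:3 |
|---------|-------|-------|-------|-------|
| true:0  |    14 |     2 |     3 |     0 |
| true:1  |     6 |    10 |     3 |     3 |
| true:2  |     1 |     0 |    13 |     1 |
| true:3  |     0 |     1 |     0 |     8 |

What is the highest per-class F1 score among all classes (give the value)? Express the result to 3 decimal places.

Per-class F1 score (2·TP/(2·TP+FP+FN)):
  0: TP=14, FP=6+1+0=7, FN=2+3+0=5 → 28/40 = 0.7000
  1: TP=10, FP=2+0+1=3, FN=6+3+3=12 → 20/35 = 0.5714
  2: TP=13, FP=3+3+0=6, FN=1+0+1=2 → 26/34 = 0.7647
  3: TP=8, FP=0+3+1=4, FN=0+1+0=1 → 16/21 = 0.7619
Highest is class '2' with F1 score = 0.765.

0.765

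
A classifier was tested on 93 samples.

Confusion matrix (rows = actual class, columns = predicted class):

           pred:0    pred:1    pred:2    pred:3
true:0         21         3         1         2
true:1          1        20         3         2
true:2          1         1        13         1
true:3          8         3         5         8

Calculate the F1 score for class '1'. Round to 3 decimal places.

Take TP from the diagonal, FP from the rest of the '1' prediction marginal, FN from the rest of the '1' actual marginal.
F1 score = 2·TP/(2·TP+FP+FN).
1: TP=20, FP=3+1+3=7, FN=1+3+2=6 → 40/53 = 0.7547

0.755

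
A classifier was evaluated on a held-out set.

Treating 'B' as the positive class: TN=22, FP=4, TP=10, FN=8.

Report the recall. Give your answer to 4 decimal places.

0.5556

Recall = TP/(TP+FN) = 10/(10+8) = 10/18 = 0.5556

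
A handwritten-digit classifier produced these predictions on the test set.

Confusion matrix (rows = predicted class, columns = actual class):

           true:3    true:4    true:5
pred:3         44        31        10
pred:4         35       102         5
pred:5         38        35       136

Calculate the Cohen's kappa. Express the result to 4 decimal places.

0.4617

Observed agreement pₒ = trace/N = 282/436 = 0.64679
Expected agreement pₑ = Σ (rowᵢ·colᵢ)/N² = (117·85 + 168·142 + 151·209)/436² = 0.34383
κ = (pₒ − pₑ)/(1 − pₑ) = (0.64679 − 0.34383)/(1 − 0.34383) = 0.4617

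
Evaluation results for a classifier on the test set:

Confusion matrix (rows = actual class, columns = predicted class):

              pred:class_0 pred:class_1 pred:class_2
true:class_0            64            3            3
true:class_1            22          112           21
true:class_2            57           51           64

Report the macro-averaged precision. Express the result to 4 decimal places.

0.6165

Per-class precision (TP/(TP+FP)):
  class_0: TP=64, FP=22+57=79 → 64/143 = 0.44755
  class_1: TP=112, FP=3+51=54 → 112/166 = 0.67470
  class_2: TP=64, FP=3+21=24 → 64/88 = 0.72727
Macro-precision = mean = (0.44755 + 0.67470 + 0.72727) / 3 = 0.6165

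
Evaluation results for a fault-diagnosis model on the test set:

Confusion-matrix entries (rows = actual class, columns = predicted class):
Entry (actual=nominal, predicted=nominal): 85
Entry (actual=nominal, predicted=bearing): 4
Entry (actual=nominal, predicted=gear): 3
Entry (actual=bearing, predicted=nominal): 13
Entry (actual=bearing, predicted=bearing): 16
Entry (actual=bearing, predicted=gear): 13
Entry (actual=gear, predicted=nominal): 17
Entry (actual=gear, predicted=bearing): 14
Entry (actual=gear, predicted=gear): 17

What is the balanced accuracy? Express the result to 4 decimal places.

0.5530

Balanced accuracy = mean of per-class recall.
  nominal: recall = 85/92 = 0.92391
  bearing: recall = 16/42 = 0.38095
  gear: recall = 17/48 = 0.35417
Mean = (0.92391 + 0.38095 + 0.35417) / 3 = 0.5530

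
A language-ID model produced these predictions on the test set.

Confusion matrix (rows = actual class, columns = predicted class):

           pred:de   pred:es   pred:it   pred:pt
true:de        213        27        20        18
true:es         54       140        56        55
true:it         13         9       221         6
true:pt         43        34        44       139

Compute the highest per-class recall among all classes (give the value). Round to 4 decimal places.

0.8876

Per-class recall (TP/(TP+FN)):
  de: TP=213, FN=27+20+18=65 → 213/278 = 0.76619
  es: TP=140, FN=54+56+55=165 → 140/305 = 0.45902
  it: TP=221, FN=13+9+6=28 → 221/249 = 0.88755
  pt: TP=139, FN=43+34+44=121 → 139/260 = 0.53462
Highest is class 'it' with recall = 0.8876.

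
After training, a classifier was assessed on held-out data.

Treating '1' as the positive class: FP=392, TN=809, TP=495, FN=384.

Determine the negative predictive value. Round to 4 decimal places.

0.6781

NPV = TN/(TN+FN) = 809/(809+384) = 0.6781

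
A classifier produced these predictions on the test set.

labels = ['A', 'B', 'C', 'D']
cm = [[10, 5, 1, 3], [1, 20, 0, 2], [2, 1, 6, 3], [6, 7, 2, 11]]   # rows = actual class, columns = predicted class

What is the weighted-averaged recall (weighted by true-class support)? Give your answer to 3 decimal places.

0.588

Per-class recall (TP/(TP+FN)):
  A: TP=10, FN=5+1+3=9 → 10/19 = 0.5263
  B: TP=20, FN=1+0+2=3 → 20/23 = 0.8696
  C: TP=6, FN=2+1+3=6 → 6/12 = 0.5000
  D: TP=11, FN=6+7+2=15 → 11/26 = 0.4231
Weighted-recall = Σ (supportᵢ/N)·recallᵢ with N=80: (19/80)·0.5263 + (23/80)·0.8696 + (12/80)·0.5000 + (26/80)·0.4231 = 0.588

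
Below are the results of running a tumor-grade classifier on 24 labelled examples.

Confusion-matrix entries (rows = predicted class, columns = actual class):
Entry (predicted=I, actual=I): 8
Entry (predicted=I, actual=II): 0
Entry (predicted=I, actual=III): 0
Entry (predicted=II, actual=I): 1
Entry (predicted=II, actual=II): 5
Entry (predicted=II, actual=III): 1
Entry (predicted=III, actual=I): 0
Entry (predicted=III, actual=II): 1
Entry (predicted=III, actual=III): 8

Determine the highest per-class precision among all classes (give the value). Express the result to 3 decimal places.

1.000

Per-class precision (TP/(TP+FP)):
  I: TP=8, FP=0+0=0 → 8/8 = 1.0000
  II: TP=5, FP=1+1=2 → 5/7 = 0.7143
  III: TP=8, FP=0+1=1 → 8/9 = 0.8889
Highest is class 'I' with precision = 1.000.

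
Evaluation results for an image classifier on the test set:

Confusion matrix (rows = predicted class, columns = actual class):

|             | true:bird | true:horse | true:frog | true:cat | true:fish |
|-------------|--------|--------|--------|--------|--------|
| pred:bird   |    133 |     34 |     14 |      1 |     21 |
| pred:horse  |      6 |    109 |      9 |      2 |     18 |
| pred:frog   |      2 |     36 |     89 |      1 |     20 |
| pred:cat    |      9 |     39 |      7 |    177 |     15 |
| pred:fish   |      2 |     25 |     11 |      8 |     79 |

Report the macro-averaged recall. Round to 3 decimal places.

Per-class recall (TP/(TP+FN)):
  bird: TP=133, FN=6+2+9+2=19 → 133/152 = 0.8750
  horse: TP=109, FN=34+36+39+25=134 → 109/243 = 0.4486
  frog: TP=89, FN=14+9+7+11=41 → 89/130 = 0.6846
  cat: TP=177, FN=1+2+1+8=12 → 177/189 = 0.9365
  fish: TP=79, FN=21+18+20+15=74 → 79/153 = 0.5163
Macro-recall = mean = (0.8750 + 0.4486 + 0.6846 + 0.9365 + 0.5163) / 5 = 0.692

0.692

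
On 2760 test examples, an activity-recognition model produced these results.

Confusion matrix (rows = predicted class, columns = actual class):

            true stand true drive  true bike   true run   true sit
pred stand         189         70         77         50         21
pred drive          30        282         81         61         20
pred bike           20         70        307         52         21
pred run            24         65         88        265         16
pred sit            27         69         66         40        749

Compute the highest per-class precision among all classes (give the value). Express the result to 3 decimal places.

Per-class precision (TP/(TP+FP)):
  stand: TP=189, FP=70+77+50+21=218 → 189/407 = 0.4644
  drive: TP=282, FP=30+81+61+20=192 → 282/474 = 0.5949
  bike: TP=307, FP=20+70+52+21=163 → 307/470 = 0.6532
  run: TP=265, FP=24+65+88+16=193 → 265/458 = 0.5786
  sit: TP=749, FP=27+69+66+40=202 → 749/951 = 0.7876
Highest is class 'sit' with precision = 0.788.

0.788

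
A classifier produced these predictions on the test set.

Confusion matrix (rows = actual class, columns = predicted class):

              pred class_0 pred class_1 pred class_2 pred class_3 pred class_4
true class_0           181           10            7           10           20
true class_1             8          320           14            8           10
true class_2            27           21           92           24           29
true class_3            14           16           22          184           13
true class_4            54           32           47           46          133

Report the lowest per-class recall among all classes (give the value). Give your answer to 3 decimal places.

Per-class recall (TP/(TP+FN)):
  class_0: TP=181, FN=10+7+10+20=47 → 181/228 = 0.7939
  class_1: TP=320, FN=8+14+8+10=40 → 320/360 = 0.8889
  class_2: TP=92, FN=27+21+24+29=101 → 92/193 = 0.4767
  class_3: TP=184, FN=14+16+22+13=65 → 184/249 = 0.7390
  class_4: TP=133, FN=54+32+47+46=179 → 133/312 = 0.4263
Lowest is class 'class_4' with recall = 0.426.

0.426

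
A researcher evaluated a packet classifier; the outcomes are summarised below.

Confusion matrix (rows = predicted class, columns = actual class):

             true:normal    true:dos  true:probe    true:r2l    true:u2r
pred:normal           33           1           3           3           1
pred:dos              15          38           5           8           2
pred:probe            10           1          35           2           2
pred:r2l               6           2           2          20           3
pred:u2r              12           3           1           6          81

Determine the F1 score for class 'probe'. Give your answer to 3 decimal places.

One-vs-rest for 'probe': TP = diagonal; FP = other classes predicted 'probe'; FN = 'probe' predicted as other.
F1 score = 2·TP/(2·TP+FP+FN).
probe: TP=35, FP=10+1+2+2=15, FN=3+5+2+1=11 → 70/96 = 0.7292

0.729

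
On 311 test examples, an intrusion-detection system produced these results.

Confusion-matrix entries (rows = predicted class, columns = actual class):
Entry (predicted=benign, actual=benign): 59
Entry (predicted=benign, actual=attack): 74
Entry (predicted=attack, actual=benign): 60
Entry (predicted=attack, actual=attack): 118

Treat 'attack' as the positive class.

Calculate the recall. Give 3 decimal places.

Recall = TP/(TP+FN) = 118/(118+74) = 118/192 = 0.615

0.615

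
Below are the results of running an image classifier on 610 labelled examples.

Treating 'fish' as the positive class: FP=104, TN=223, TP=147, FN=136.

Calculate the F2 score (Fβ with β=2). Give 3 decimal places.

0.531

Fβ = (1+β²)·TP / ((1+β²)·TP + β²·FN + FP), with β²=4
= 5·147 / (5·147 + 4·136 + 104) = 0.531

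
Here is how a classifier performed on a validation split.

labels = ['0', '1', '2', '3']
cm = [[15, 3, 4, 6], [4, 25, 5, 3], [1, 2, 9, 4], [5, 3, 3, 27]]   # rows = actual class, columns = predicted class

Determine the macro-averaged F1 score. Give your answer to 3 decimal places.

0.615

Per-class F1 score (2·TP/(2·TP+FP+FN)):
  0: TP=15, FP=4+1+5=10, FN=3+4+6=13 → 30/53 = 0.5660
  1: TP=25, FP=3+2+3=8, FN=4+5+3=12 → 50/70 = 0.7143
  2: TP=9, FP=4+5+3=12, FN=1+2+4=7 → 18/37 = 0.4865
  3: TP=27, FP=6+3+4=13, FN=5+3+3=11 → 54/78 = 0.6923
Macro-F1 score = mean = (0.5660 + 0.7143 + 0.4865 + 0.6923) / 4 = 0.615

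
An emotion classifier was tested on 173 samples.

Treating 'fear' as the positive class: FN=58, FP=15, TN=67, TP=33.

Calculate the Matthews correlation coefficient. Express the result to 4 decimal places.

MCC = (TP·TN − FP·FN) / √((TP+FP)(TP+FN)(TN+FP)(TN+FN))
Numerator = 33·67 − 15·58 = 1341
Denominator = √(48·91·82·125) = √44772000 = 6691.1882
MCC = 1341 / 6691.1882 = 0.2004

0.2004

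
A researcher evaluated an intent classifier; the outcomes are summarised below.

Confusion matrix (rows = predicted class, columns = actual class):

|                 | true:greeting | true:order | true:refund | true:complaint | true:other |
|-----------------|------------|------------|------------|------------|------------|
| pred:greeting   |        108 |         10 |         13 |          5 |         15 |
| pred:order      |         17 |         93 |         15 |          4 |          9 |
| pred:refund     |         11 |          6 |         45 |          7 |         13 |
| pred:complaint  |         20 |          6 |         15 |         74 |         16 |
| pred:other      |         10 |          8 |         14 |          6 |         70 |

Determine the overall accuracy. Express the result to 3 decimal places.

0.639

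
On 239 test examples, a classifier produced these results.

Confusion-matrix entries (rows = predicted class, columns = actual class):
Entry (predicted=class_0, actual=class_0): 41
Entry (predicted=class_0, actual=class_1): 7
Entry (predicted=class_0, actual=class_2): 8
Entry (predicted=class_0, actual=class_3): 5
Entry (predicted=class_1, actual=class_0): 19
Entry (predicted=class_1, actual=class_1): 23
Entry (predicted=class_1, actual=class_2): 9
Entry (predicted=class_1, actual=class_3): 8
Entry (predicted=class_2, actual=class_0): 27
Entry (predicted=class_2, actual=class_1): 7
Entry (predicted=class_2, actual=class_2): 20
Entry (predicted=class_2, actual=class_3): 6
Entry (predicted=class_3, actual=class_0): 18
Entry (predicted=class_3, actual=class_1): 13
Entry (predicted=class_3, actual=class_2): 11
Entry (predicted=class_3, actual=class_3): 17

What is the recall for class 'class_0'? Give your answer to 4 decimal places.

0.3905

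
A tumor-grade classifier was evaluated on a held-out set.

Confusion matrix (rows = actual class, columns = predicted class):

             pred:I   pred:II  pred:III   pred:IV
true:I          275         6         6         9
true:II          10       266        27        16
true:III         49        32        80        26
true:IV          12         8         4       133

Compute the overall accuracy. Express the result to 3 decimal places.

Accuracy = trace / total = (275+266+80+133=754) / 959 = 754/959 = 0.786

0.786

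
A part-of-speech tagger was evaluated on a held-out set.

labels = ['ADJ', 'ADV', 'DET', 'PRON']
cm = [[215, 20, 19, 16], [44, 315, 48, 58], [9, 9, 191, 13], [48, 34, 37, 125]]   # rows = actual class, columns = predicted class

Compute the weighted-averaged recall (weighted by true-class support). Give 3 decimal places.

0.704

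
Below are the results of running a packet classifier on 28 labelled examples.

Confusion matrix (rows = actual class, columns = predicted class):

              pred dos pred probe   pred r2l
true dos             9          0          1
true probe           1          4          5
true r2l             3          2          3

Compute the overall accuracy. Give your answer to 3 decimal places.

Accuracy = trace / total = (9+4+3=16) / 28 = 16/28 = 0.571

0.571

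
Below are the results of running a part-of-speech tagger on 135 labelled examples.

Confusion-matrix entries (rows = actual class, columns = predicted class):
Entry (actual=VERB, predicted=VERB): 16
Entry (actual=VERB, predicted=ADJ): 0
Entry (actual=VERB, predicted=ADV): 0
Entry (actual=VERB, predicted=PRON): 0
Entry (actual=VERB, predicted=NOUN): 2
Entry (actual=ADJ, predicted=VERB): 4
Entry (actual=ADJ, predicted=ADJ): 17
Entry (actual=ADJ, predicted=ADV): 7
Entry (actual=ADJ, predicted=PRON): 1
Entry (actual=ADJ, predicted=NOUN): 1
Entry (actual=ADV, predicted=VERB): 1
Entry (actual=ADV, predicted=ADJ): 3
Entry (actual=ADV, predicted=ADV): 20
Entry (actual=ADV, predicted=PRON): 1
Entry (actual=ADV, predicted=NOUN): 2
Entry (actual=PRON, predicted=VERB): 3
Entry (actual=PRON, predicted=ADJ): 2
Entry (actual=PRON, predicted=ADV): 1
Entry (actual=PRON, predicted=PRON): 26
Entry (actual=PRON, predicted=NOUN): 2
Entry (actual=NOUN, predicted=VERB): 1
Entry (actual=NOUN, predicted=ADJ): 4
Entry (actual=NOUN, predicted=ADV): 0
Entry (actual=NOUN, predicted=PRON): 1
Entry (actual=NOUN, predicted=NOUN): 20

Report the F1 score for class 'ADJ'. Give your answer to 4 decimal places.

Take TP from the diagonal, FP from the rest of the 'ADJ' prediction marginal, FN from the rest of the 'ADJ' actual marginal.
F1 score = 2·TP/(2·TP+FP+FN).
ADJ: TP=17, FP=0+3+2+4=9, FN=4+7+1+1=13 → 34/56 = 0.60714

0.6071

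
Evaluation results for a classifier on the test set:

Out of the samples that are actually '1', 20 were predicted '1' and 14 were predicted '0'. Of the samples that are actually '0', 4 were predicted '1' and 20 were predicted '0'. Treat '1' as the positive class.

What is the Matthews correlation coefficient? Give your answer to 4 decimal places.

0.4216

MCC = (TP·TN − FP·FN) / √((TP+FP)(TP+FN)(TN+FP)(TN+FN))
Numerator = 20·20 − 4·14 = 344
Denominator = √(24·34·24·34) = √665856 = 816.0000
MCC = 344 / 816.0000 = 0.4216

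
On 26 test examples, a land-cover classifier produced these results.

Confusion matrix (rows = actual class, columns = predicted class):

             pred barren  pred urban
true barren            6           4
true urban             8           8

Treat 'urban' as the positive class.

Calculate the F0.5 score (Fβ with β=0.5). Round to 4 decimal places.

0.6250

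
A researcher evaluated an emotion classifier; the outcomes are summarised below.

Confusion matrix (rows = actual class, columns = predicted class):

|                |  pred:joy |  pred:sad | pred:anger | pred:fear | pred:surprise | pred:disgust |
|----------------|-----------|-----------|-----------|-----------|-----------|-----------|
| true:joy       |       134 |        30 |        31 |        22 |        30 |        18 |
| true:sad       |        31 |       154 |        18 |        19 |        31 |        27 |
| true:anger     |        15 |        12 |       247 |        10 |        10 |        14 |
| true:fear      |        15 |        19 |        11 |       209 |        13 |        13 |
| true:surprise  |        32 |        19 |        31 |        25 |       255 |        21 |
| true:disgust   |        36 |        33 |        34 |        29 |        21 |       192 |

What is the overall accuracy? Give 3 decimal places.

Accuracy = trace / total = (134+154+247+209+255+192=1191) / 1861 = 1191/1861 = 0.640

0.640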